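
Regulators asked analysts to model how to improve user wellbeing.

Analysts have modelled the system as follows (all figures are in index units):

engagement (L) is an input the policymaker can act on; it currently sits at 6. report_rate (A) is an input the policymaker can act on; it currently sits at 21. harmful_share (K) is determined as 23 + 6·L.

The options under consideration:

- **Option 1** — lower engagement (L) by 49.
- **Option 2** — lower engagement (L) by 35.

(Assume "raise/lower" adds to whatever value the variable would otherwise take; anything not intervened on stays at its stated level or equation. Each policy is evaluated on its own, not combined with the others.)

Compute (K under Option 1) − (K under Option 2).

Option 1 (L − 49):
  L = 6 − 49 = -43
  K = 23 + 6·(-43) = -235
Option 2 (L − 35):
  L = 6 − 35 = -29
  K = 23 + 6·(-29) = -151
K: -235 − (-151) = -84

-84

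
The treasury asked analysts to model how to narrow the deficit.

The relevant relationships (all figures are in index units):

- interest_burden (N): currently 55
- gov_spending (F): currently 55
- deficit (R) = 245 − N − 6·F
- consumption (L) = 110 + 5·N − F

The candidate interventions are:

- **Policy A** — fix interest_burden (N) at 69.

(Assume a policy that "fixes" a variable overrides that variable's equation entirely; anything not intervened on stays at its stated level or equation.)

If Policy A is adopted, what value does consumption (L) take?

Policy A (N := 69):
  N = 69
  F = 55
  L = 110 + 5·69 − 55 = 400

400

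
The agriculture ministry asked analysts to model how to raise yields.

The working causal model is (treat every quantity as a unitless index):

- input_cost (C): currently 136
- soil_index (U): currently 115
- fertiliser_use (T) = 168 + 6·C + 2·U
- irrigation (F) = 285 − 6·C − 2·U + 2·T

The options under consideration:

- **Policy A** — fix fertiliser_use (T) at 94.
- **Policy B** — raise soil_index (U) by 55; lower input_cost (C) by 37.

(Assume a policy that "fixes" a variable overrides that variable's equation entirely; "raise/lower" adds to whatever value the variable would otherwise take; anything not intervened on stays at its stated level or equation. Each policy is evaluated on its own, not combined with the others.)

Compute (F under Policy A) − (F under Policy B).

Policy A (T := 94):
  C = 136
  U = 115
  T = 94
  F = 285 − 6·136 − 2·115 + 2·94 = -573
Policy B (U + 55, C − 37):
  C = 136 − 37 = 99
  U = 115 + 55 = 170
  T = 168 + 6·99 + 2·170 = 1102
  F = 285 − 6·99 − 2·170 + 2·1102 = 1555
F: -573 − 1555 = -2128

-2128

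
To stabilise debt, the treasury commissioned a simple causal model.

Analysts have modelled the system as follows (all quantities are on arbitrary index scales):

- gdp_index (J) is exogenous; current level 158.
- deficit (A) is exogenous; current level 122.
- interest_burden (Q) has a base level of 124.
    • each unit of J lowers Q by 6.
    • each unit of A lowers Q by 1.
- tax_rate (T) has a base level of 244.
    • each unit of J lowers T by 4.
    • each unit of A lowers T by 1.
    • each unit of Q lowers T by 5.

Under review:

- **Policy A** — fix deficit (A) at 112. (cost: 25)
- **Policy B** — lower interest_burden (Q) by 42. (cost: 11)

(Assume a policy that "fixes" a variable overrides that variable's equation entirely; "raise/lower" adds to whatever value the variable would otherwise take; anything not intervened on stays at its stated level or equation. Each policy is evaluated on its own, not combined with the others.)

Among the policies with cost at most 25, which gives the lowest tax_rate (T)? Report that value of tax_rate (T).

Policy A (A := 112):
  J = 158
  A = 112
  Q = 124 − 6·158 − 112 = -936
  T = 244 − 4·158 − 112 − 5·(-936) = 4180
Policy B (Q − 42):
  J = 158
  A = 122
  Q = 124 − 6·158 − 122 (−42 from intervention) = -988
  T = 244 − 4·158 − 122 − 5·(-988) = 4430
Comparing — Policy A: T=4180, Policy B: T=4430. Lowest is 4180 (Policy A).

4180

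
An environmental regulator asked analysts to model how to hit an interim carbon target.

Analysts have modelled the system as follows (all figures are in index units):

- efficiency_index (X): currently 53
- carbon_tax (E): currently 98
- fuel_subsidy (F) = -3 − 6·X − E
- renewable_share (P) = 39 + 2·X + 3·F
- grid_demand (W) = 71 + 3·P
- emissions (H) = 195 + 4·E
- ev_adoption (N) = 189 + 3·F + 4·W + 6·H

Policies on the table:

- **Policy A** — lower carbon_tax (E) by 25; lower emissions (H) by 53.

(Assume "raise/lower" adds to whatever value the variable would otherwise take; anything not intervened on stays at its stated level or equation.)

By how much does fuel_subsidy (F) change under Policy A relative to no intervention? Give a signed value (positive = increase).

25

Baseline:
  X = 53
  E = 98
  F = -3 − 6·53 − 98 = -419
Policy A (E − 25, H − 53):
  X = 53
  E = 98 − 25 = 73
  F = -3 − 6·53 − 73 = -394
Change in F: -394 − (-419) = 25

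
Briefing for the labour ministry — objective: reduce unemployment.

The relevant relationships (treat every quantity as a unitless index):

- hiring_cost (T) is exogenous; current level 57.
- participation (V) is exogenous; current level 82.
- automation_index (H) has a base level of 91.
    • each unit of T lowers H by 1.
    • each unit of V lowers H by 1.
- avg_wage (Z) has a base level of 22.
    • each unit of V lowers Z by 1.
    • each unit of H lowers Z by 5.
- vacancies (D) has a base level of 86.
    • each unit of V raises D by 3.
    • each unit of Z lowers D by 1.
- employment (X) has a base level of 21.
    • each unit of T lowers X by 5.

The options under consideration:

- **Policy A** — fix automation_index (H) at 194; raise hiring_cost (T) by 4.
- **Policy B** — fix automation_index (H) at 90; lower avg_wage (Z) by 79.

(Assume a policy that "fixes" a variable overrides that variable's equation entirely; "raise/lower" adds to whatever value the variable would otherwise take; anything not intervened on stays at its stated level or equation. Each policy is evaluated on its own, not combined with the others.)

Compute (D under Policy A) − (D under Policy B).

441

Policy A (H := 194, T + 4):
  T = 57 + 4 = 61
  V = 82
  H = 194
  Z = 22 − 82 − 5·194 = -1030
  D = 86 + 3·82 − (-1030) = 1362
Policy B (H := 90, Z − 79):
  T = 57
  V = 82
  H = 90
  Z = 22 − 82 − 5·90 (−79 from intervention) = -589
  D = 86 + 3·82 − (-589) = 921
D: 1362 − 921 = 441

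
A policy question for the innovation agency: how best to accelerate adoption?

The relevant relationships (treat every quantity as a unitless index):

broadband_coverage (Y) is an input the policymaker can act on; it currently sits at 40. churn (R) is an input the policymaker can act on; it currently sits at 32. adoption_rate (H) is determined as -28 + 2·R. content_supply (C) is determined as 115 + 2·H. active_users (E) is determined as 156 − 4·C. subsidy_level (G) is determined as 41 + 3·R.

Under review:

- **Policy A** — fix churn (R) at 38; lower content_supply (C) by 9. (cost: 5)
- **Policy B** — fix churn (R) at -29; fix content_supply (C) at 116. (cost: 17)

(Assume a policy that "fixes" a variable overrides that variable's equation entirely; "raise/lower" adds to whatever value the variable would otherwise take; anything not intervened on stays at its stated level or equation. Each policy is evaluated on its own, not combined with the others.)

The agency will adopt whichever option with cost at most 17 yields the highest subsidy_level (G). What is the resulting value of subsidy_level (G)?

Policy A (R := 38, C − 9):
  R = 38
  G = 41 + 3·38 = 155
Policy B (R := -29, C := 116):
  R = -29
  G = 41 + 3·(-29) = -46
Comparing — Policy A: G=155, Policy B: G=-46. Highest is 155 (Policy A).

155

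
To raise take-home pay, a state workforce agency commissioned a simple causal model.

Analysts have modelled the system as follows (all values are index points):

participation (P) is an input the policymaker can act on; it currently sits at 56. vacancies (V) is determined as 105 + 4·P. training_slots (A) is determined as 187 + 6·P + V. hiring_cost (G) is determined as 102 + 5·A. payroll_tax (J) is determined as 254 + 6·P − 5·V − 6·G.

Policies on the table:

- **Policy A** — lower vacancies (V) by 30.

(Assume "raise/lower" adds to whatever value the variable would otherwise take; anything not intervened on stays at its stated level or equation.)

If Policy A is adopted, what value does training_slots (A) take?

822

Policy A (V − 30):
  P = 56
  V = 105 + 4·56 (−30 from intervention) = 299
  A = 187 + 6·56 + 299 = 822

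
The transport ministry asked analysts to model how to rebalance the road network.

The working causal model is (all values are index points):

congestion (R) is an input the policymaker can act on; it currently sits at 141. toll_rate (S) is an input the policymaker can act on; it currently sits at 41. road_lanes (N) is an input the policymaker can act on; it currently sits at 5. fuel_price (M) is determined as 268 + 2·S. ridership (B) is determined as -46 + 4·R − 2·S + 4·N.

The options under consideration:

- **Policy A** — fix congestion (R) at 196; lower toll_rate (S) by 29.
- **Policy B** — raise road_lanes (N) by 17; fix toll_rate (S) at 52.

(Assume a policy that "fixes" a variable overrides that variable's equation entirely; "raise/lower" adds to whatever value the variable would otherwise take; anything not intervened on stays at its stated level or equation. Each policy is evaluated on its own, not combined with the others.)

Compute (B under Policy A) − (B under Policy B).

232

Policy A (R := 196, S − 29):
  R = 196
  S = 41 − 29 = 12
  N = 5
  B = -46 + 4·196 − 2·12 + 4·5 = 734
Policy B (N + 17, S := 52):
  R = 141
  S = 52
  N = 5 + 17 = 22
  B = -46 + 4·141 − 2·52 + 4·22 = 502
B: 734 − 502 = 232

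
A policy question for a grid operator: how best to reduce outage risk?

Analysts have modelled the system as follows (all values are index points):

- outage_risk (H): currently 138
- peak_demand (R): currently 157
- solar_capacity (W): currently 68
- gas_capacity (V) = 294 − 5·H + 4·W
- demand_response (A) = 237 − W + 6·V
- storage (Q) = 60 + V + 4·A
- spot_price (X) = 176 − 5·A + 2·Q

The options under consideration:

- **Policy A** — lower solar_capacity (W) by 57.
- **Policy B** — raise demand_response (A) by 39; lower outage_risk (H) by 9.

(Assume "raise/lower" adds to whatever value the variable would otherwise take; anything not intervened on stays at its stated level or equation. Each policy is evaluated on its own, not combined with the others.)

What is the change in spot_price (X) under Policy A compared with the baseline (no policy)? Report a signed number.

-4389

Baseline:
  H = 138
  W = 68
  V = 294 − 5·138 + 4·68 = -124
  A = 237 − 68 + 6·(-124) = -575
  Q = 60 + (-124) + 4·(-575) = -2364
  X = 176 − 5·(-575) + 2·(-2364) = -1677
Policy A (W − 57):
  H = 138
  W = 68 − 57 = 11
  V = 294 − 5·138 + 4·11 = -352
  A = 237 − 11 + 6·(-352) = -1886
  Q = 60 + (-352) + 4·(-1886) = -7836
  X = 176 − 5·(-1886) + 2·(-7836) = -6066
Change in X: -6066 − (-1677) = -4389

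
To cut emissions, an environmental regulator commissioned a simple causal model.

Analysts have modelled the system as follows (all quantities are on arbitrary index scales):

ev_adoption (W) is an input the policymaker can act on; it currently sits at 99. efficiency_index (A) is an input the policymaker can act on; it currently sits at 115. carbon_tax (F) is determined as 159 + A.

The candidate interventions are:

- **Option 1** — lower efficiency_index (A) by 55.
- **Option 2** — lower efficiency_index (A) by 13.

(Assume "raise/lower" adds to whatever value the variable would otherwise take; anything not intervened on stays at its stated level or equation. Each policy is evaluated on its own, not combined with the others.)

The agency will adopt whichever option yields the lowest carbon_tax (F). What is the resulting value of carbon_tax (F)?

Option 1 (A − 55):
  A = 115 − 55 = 60
  F = 159 + 60 = 219
Option 2 (A − 13):
  A = 115 − 13 = 102
  F = 159 + 102 = 261
Comparing — Option 1: F=219, Option 2: F=261. Lowest is 219 (Option 1).

219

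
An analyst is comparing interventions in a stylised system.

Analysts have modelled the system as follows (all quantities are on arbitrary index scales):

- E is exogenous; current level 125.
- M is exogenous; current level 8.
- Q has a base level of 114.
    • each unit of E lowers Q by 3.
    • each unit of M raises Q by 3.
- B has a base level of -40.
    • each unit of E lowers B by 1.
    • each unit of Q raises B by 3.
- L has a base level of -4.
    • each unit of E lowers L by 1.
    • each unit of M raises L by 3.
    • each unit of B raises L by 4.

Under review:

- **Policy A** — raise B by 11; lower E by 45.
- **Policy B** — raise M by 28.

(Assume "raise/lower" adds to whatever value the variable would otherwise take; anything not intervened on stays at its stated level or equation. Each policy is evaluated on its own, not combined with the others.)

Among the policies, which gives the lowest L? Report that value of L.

-2517

Policy A (B + 11, E − 45):
  E = 125 − 45 = 80
  M = 8
  Q = 114 − 3·80 + 3·8 = -102
  B = -40 − 80 + 3·(-102) (+11 from intervention) = -415
  L = -4 − 80 + 3·8 + 4·(-415) = -1720
Policy B (M + 28):
  E = 125
  M = 8 + 28 = 36
  Q = 114 − 3·125 + 3·36 = -153
  B = -40 − 125 + 3·(-153) = -624
  L = -4 − 125 + 3·36 + 4·(-624) = -2517
Comparing — Policy A: L=-1720, Policy B: L=-2517. Lowest is -2517 (Policy B).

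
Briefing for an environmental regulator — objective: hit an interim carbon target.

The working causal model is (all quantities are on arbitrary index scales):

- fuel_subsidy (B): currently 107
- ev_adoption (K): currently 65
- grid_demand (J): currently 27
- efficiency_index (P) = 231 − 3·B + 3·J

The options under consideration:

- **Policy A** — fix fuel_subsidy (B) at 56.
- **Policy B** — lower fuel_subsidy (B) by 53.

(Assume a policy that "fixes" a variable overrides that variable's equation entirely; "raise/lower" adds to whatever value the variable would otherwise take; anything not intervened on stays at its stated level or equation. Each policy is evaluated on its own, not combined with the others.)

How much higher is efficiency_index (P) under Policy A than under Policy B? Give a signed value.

Policy A (B := 56):
  B = 56
  J = 27
  P = 231 − 3·56 + 3·27 = 144
Policy B (B − 53):
  B = 107 − 53 = 54
  J = 27
  P = 231 − 3·54 + 3·27 = 150
P: 144 − 150 = -6

-6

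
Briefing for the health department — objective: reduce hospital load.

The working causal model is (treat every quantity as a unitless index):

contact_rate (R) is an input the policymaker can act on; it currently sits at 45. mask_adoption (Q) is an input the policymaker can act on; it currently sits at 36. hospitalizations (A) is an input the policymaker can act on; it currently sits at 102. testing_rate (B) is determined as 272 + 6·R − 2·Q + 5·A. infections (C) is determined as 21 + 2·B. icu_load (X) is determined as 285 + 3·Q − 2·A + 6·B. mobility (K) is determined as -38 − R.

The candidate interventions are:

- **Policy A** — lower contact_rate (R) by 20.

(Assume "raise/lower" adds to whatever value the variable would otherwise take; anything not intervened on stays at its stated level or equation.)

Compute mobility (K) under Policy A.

-63

Policy A (R − 20):
  R = 45 − 20 = 25
  K = -38 − 25 = -63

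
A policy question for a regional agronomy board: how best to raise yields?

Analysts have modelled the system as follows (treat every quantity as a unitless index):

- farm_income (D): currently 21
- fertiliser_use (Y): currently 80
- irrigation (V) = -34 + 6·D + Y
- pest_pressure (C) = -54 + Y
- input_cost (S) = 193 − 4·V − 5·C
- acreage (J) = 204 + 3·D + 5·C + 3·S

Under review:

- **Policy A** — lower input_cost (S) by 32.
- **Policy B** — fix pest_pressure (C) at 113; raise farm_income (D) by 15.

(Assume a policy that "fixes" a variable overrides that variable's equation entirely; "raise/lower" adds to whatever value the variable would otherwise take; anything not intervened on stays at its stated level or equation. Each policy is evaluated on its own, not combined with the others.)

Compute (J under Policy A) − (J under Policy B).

Policy A (S − 32):
  D = 21
  Y = 80
  V = -34 + 6·21 + 80 = 172
  C = -54 + 80 = 26
  S = 193 − 4·172 − 5·26 (−32 from intervention) = -657
  J = 204 + 3·21 + 5·26 + 3·(-657) = -1574
Policy B (C := 113, D + 15):
  D = 21 + 15 = 36
  Y = 80
  V = -34 + 6·36 + 80 = 262
  C = 113
  S = 193 − 4·262 − 5·113 = -1420
  J = 204 + 3·36 + 5·113 + 3·(-1420) = -3383
J: -1574 − (-3383) = 1809

1809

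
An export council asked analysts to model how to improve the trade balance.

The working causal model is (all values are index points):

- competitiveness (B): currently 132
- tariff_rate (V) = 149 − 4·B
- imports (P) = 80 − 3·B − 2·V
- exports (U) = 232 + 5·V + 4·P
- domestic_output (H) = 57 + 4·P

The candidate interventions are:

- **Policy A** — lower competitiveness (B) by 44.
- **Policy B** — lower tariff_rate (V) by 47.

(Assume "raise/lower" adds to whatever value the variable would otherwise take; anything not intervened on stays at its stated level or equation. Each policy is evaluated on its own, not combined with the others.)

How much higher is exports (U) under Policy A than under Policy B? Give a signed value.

Policy A (B − 44):
  B = 132 − 44 = 88
  V = 149 − 4·88 = -203
  P = 80 − 3·88 − 2·(-203) = 222
  U = 232 + 5·(-203) + 4·222 = 105
Policy B (V − 47):
  B = 132
  V = 149 − 4·132 (−47 from intervention) = -426
  P = 80 − 3·132 − 2·(-426) = 536
  U = 232 + 5·(-426) + 4·536 = 246
U: 105 − 246 = -141

-141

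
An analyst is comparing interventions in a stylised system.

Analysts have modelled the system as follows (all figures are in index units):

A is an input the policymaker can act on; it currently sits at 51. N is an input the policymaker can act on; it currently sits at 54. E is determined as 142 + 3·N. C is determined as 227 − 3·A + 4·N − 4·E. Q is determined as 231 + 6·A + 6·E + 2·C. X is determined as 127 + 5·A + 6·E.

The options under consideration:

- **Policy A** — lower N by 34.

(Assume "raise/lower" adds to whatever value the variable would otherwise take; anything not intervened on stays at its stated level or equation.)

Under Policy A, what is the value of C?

Policy A (N − 34):
  A = 51
  N = 54 − 34 = 20
  E = 142 + 3·20 = 202
  C = 227 − 3·51 + 4·20 − 4·202 = -654

-654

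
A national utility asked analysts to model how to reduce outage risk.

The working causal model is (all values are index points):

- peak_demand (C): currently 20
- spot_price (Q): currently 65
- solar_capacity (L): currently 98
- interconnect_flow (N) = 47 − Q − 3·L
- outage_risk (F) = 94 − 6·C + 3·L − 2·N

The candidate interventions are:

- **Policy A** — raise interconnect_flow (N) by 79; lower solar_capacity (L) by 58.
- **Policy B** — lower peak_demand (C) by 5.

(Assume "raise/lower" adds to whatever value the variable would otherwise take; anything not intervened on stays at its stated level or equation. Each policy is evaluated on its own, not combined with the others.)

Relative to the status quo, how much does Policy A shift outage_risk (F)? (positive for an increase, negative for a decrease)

-680

Baseline:
  C = 20
  Q = 65
  L = 98
  N = 47 − 65 − 3·98 = -312
  F = 94 − 6·20 + 3·98 − 2·(-312) = 892
Policy A (N + 79, L − 58):
  C = 20
  Q = 65
  L = 98 − 58 = 40
  N = 47 − 65 − 3·40 (+79 from intervention) = -59
  F = 94 − 6·20 + 3·40 − 2·(-59) = 212
Change in F: 212 − 892 = -680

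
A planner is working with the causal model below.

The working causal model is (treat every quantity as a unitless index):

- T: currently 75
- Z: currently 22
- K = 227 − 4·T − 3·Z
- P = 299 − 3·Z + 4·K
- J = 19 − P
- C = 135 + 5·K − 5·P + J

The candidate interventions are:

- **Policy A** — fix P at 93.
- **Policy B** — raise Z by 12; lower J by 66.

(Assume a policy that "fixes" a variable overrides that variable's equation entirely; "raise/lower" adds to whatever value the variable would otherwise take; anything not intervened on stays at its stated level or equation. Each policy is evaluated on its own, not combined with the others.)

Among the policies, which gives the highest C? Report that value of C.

Policy A (P := 93):
  T = 75
  Z = 22
  K = 227 − 4·75 − 3·22 = -139
  P = 93
  J = 19 − 93 = -74
  C = 135 + 5·(-139) − 5·93 + (-74) = -1099
Policy B (Z + 12, J − 66):
  T = 75
  Z = 22 + 12 = 34
  K = 227 − 4·75 − 3·34 = -175
  P = 299 − 3·34 + 4·(-175) = -503
  J = 19 − (-503) (−66 from intervention) = 456
  C = 135 + 5·(-175) − 5·(-503) + 456 = 2231
Comparing — Policy A: C=-1099, Policy B: C=2231. Highest is 2231 (Policy B).

2231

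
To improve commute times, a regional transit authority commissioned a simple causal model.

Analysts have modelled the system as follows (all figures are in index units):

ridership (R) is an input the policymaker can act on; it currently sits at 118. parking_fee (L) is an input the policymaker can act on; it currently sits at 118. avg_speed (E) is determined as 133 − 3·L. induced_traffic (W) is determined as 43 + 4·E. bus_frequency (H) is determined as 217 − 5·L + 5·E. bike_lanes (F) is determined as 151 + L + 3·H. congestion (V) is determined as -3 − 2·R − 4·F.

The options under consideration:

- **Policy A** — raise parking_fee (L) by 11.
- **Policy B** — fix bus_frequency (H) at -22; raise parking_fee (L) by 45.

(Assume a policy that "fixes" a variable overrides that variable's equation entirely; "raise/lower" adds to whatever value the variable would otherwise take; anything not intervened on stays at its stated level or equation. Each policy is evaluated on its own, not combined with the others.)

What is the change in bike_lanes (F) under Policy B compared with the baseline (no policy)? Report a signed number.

Baseline:
  L = 118
  E = 133 − 3·118 = -221
  H = 217 − 5·118 + 5·(-221) = -1478
  F = 151 + 118 + 3·(-1478) = -4165
Policy B (H := -22, L + 45):
  L = 118 + 45 = 163
  E = 133 − 3·163 = -356
  H = -22
  F = 151 + 163 + 3·(-22) = 248
Change in F: 248 − (-4165) = 4413

4413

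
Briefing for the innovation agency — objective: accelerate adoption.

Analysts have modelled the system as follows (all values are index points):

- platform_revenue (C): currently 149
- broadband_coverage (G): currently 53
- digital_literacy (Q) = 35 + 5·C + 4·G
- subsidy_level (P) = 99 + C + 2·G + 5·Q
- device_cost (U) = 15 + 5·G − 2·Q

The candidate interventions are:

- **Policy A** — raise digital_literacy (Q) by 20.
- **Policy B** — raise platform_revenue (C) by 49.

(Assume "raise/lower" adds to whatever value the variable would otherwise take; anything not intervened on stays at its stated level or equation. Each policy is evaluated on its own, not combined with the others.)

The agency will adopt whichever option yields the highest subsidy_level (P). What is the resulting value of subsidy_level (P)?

Policy A (Q + 20):
  C = 149
  G = 53
  Q = 35 + 5·149 + 4·53 (+20 from intervention) = 1012
  P = 99 + 149 + 2·53 + 5·1012 = 5414
Policy B (C + 49):
  C = 149 + 49 = 198
  G = 53
  Q = 35 + 5·198 + 4·53 = 1237
  P = 99 + 198 + 2·53 + 5·1237 = 6588
Comparing — Policy A: P=5414, Policy B: P=6588. Highest is 6588 (Policy B).

6588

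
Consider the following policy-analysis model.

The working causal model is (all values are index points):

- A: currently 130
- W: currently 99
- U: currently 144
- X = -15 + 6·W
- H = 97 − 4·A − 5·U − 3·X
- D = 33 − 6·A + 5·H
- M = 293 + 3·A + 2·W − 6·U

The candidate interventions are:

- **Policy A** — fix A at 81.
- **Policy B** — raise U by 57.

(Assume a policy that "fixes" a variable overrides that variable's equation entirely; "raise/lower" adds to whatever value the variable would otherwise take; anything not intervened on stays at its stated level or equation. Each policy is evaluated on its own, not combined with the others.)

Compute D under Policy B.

-16572

Policy B (U + 57):
  A = 130
  W = 99
  U = 144 + 57 = 201
  X = -15 + 6·99 = 579
  H = 97 − 4·130 − 5·201 − 3·579 = -3165
  D = 33 − 6·130 + 5·(-3165) = -16572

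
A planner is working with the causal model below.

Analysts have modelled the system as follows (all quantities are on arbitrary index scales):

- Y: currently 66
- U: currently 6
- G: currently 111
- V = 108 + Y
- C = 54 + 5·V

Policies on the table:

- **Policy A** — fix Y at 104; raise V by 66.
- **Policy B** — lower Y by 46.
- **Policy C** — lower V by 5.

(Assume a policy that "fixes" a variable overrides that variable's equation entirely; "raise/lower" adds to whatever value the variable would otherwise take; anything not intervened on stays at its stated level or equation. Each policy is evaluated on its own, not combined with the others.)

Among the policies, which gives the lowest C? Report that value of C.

694

Policy A (Y := 104, V + 66):
  Y = 104
  V = 108 + 104 (+66 from intervention) = 278
  C = 54 + 5·278 = 1444
Policy B (Y − 46):
  Y = 66 − 46 = 20
  V = 108 + 20 = 128
  C = 54 + 5·128 = 694
Policy C (V − 5):
  Y = 66
  V = 108 + 66 (−5 from intervention) = 169
  C = 54 + 5·169 = 899
Comparing — Policy A: C=1444, Policy B: C=694, Policy C: C=899. Lowest is 694 (Policy B).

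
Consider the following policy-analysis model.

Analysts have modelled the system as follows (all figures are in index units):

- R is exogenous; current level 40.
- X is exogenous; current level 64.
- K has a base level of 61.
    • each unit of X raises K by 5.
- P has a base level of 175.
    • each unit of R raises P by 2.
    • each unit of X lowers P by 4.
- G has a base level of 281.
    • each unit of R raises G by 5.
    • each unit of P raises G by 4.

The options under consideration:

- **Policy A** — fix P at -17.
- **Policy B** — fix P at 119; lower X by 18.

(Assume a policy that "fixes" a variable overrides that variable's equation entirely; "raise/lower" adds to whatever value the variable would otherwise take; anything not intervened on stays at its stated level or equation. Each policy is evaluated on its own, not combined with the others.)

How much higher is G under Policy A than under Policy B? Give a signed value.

-544

Policy A (P := -17):
  R = 40
  X = 64
  P = -17
  G = 281 + 5·40 + 4·(-17) = 413
Policy B (P := 119, X − 18):
  R = 40
  X = 64 − 18 = 46
  P = 119
  G = 281 + 5·40 + 4·119 = 957
G: 413 − 957 = -544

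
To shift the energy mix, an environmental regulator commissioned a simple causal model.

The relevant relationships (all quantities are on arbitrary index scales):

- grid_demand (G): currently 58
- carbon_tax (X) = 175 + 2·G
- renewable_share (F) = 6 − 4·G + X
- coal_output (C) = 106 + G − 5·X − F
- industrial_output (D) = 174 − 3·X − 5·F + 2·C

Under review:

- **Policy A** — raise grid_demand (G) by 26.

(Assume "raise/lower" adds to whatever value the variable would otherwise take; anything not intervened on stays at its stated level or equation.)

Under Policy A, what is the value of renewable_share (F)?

Policy A (G + 26):
  G = 58 + 26 = 84
  X = 175 + 2·84 = 343
  F = 6 − 4·84 + 343 = 13

13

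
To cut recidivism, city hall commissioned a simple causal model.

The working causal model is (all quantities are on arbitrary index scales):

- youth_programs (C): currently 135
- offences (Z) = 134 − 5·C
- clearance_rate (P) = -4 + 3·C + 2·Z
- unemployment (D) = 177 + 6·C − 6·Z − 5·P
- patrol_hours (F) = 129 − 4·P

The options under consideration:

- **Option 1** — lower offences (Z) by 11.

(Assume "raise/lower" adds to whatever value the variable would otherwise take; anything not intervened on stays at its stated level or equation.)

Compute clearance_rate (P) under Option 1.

-703

Option 1 (Z − 11):
  C = 135
  Z = 134 − 5·135 (−11 from intervention) = -552
  P = -4 + 3·135 + 2·(-552) = -703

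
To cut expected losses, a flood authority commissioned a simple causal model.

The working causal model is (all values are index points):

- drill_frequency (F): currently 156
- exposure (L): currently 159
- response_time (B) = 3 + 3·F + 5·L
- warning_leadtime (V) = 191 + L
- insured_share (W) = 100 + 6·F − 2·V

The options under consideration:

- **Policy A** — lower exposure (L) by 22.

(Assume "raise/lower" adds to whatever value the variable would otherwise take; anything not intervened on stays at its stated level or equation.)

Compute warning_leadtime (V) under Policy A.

Policy A (L − 22):
  L = 159 − 22 = 137
  V = 191 + 137 = 328

328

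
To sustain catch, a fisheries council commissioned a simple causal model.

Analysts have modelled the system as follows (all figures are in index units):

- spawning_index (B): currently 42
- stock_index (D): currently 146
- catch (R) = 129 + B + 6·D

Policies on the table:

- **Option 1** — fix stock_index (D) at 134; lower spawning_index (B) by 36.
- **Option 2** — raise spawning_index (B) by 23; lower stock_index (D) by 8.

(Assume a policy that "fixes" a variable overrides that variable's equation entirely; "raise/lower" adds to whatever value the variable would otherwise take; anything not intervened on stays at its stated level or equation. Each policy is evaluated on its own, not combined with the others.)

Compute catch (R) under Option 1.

Option 1 (D := 134, B − 36):
  B = 42 − 36 = 6
  D = 134
  R = 129 + 6 + 6·134 = 939

939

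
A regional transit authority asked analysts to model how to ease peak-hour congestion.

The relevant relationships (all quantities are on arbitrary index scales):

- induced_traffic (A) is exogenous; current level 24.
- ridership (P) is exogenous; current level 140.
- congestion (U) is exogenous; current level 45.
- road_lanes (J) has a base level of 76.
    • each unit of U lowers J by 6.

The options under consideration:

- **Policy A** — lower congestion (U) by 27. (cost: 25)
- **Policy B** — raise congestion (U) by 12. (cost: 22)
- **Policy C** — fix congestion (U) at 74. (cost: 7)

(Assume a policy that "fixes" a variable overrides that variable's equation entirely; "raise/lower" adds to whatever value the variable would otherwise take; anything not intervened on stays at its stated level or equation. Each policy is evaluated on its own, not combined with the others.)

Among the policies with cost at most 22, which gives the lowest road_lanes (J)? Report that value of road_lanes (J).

-368

Policy B (U + 12):
  U = 45 + 12 = 57
  J = 76 − 6·57 = -266
Policy C (U := 74):
  U = 74
  J = 76 − 6·74 = -368
Comparing — Policy B: J=-266, Policy C: J=-368. Lowest is -368 (Policy C).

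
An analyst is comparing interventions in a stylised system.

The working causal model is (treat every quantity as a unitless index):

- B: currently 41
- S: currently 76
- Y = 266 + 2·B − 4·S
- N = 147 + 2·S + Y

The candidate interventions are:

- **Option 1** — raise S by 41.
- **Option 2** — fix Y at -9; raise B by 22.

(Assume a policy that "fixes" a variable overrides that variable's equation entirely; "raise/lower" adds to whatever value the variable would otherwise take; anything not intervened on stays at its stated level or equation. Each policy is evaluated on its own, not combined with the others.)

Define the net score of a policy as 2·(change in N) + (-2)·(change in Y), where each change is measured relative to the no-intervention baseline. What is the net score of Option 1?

164

Baseline:
  B = 41
  S = 76
  Y = 266 + 2·41 − 4·76 = 44
  N = 147 + 2·76 + 44 = 343
Option 1 (S + 41):
  B = 41
  S = 76 + 41 = 117
  Y = 266 + 2·41 − 4·117 = -120
  N = 147 + 2·117 + (-120) = 261
ΔN = 261 − 343 = -82; ΔY = -120 − 44 = -164
Score = 2·(-82) + (-2)·(-164) = 164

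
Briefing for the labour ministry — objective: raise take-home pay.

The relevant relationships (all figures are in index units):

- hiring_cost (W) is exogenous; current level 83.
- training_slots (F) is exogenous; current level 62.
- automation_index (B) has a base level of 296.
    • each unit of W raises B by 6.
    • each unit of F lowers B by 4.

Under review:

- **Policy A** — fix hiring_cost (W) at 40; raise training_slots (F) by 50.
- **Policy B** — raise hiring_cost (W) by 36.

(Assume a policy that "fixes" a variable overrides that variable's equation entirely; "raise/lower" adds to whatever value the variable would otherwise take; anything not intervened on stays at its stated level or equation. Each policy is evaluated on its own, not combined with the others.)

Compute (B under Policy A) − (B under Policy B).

Policy A (W := 40, F + 50):
  W = 40
  F = 62 + 50 = 112
  B = 296 + 6·40 − 4·112 = 88
Policy B (W + 36):
  W = 83 + 36 = 119
  F = 62
  B = 296 + 6·119 − 4·62 = 762
B: 88 − 762 = -674

-674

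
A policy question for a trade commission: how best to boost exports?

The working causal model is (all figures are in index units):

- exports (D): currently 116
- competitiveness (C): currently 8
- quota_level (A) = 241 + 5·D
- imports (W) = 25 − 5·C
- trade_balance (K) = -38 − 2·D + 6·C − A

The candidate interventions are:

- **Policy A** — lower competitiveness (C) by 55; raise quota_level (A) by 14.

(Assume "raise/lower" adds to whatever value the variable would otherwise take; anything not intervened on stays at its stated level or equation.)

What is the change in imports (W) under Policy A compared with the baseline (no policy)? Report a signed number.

275

Baseline:
  C = 8
  W = 25 − 5·8 = -15
Policy A (C − 55, A + 14):
  C = 8 − 55 = -47
  W = 25 − 5·(-47) = 260
Change in W: 260 − (-15) = 275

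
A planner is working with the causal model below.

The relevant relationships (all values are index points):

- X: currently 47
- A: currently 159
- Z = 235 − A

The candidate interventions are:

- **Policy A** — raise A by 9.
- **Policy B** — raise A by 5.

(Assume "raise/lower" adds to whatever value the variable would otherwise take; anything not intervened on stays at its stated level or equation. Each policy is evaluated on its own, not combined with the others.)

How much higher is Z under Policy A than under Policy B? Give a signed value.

-4

Policy A (A + 9):
  A = 159 + 9 = 168
  Z = 235 − 168 = 67
Policy B (A + 5):
  A = 159 + 5 = 164
  Z = 235 − 164 = 71
Z: 67 − 71 = -4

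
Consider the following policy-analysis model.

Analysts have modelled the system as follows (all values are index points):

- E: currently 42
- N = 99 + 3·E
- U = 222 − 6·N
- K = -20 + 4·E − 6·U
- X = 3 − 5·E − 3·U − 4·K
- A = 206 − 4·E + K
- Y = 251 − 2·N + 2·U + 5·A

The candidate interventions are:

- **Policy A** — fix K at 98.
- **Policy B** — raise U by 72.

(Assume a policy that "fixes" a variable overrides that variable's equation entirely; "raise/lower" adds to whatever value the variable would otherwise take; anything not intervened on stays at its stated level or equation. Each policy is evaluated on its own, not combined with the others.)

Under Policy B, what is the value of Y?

Policy B (U + 72):
  E = 42
  N = 99 + 3·42 = 225
  U = 222 − 6·225 (+72 from intervention) = -1056
  K = -20 + 4·42 − 6·(-1056) = 6484
  A = 206 − 4·42 + 6484 = 6522
  Y = 251 − 2·225 + 2·(-1056) + 5·6522 = 30299

30299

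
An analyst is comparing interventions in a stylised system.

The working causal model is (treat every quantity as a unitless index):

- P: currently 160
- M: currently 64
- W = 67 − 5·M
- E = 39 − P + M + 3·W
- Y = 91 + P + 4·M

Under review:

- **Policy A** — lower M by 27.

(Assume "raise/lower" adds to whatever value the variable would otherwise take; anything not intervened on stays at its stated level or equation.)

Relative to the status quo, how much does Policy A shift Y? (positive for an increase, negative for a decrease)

Baseline:
  P = 160
  M = 64
  Y = 91 + 160 + 4·64 = 507
Policy A (M − 27):
  P = 160
  M = 64 − 27 = 37
  Y = 91 + 160 + 4·37 = 399
Change in Y: 399 − 507 = -108

-108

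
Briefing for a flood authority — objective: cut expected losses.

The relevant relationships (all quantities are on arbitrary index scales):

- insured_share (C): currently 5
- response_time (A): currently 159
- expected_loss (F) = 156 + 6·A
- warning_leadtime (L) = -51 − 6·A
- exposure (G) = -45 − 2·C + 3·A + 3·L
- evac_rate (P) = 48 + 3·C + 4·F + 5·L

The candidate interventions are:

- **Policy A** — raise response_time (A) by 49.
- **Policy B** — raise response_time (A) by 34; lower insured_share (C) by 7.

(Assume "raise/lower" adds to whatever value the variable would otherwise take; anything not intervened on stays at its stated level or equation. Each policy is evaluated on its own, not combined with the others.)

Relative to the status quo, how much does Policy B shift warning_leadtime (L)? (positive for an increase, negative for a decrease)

Baseline:
  A = 159
  L = -51 − 6·159 = -1005
Policy B (A + 34, C − 7):
  A = 159 + 34 = 193
  L = -51 − 6·193 = -1209
Change in L: -1209 − (-1005) = -204

-204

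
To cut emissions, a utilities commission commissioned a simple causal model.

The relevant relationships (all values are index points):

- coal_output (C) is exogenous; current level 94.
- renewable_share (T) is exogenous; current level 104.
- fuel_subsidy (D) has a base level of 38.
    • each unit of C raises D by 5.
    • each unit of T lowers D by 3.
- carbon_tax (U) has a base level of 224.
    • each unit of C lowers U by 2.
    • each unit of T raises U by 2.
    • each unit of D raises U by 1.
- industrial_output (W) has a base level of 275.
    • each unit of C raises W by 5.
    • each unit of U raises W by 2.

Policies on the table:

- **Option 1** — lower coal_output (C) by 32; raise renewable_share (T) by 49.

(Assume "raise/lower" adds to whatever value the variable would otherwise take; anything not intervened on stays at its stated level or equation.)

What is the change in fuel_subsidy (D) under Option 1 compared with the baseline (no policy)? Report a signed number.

-307

Baseline:
  C = 94
  T = 104
  D = 38 + 5·94 − 3·104 = 196
Option 1 (C − 32, T + 49):
  C = 94 − 32 = 62
  T = 104 + 49 = 153
  D = 38 + 5·62 − 3·153 = -111
Change in D: -111 − 196 = -307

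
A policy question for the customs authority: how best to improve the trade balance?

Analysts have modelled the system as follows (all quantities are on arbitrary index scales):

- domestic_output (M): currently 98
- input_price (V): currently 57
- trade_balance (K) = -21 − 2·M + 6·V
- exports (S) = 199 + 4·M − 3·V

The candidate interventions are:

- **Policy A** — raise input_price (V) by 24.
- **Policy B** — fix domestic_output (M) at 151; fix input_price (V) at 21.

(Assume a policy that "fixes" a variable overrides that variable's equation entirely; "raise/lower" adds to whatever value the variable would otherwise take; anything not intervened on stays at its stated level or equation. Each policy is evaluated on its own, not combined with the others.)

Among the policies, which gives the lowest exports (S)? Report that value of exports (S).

Policy A (V + 24):
  M = 98
  V = 57 + 24 = 81
  S = 199 + 4·98 − 3·81 = 348
Policy B (M := 151, V := 21):
  M = 151
  V = 21
  S = 199 + 4·151 − 3·21 = 740
Comparing — Policy A: S=348, Policy B: S=740. Lowest is 348 (Policy A).

348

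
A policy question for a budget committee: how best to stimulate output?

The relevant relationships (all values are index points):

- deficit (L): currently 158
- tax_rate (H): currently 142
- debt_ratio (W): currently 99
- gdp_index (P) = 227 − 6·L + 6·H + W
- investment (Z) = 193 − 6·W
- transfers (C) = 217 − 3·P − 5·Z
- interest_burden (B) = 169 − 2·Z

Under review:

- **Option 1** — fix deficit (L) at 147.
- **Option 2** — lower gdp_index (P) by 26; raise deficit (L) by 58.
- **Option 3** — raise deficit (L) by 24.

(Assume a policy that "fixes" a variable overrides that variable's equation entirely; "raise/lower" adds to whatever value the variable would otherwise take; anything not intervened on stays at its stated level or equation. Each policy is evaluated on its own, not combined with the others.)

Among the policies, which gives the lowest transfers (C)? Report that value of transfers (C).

1334

Option 1 (L := 147):
  L = 147
  H = 142
  W = 99
  P = 227 − 6·147 + 6·142 + 99 = 296
  Z = 193 − 6·99 = -401
  C = 217 − 3·296 − 5·(-401) = 1334
Option 2 (P − 26, L + 58):
  L = 158 + 58 = 216
  H = 142
  W = 99
  P = 227 − 6·216 + 6·142 + 99 (−26 from intervention) = -144
  Z = 193 − 6·99 = -401
  C = 217 − 3·(-144) − 5·(-401) = 2654
Option 3 (L + 24):
  L = 158 + 24 = 182
  H = 142
  W = 99
  P = 227 − 6·182 + 6·142 + 99 = 86
  Z = 193 − 6·99 = -401
  C = 217 − 3·86 − 5·(-401) = 1964
Comparing — Option 1: C=1334, Option 2: C=2654, Option 3: C=1964. Lowest is 1334 (Option 1).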